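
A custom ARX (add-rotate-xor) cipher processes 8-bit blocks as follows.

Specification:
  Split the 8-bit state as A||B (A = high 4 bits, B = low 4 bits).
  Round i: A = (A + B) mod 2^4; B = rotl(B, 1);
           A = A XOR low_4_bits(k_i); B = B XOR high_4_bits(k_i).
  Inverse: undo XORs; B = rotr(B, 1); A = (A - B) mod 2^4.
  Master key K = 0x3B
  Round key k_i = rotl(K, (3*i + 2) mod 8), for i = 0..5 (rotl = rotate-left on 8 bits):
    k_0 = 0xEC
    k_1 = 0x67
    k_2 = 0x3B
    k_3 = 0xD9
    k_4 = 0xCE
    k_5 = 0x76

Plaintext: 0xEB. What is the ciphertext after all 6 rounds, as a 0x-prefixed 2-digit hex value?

0xA5

s_0 = plaintext = 0xEB
s_1 = Round(s_0, k_0) = 0x59
s_2 = Round(s_1, k_1) = 0x95
s_3 = Round(s_2, k_2) = 0x59
s_4 = Round(s_3, k_3) = 0x7E
s_5 = Round(s_4, k_4) = 0xB1
s_6 = Round(s_5, k_5) = 0xA5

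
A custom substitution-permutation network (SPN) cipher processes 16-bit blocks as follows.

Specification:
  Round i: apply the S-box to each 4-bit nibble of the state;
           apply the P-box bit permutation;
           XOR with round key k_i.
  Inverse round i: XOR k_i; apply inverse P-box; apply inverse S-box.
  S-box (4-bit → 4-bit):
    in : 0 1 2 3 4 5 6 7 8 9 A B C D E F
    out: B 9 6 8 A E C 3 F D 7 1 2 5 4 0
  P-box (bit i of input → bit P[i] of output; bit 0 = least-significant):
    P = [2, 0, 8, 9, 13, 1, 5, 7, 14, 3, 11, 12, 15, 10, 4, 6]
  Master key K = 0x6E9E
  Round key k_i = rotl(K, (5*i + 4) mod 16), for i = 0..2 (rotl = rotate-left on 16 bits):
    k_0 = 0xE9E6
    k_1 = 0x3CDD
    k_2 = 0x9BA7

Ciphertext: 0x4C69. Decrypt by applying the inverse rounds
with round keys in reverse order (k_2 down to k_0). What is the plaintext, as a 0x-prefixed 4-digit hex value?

0x8A68

s_0 = ciphertext = 0x4C69
s_1 = InvRound(s_0, k_2) = 0x0049
s_2 = InvRound(s_1, k_1) = 0x261B
s_3 = InvRound(s_2, k_0) = 0x8A68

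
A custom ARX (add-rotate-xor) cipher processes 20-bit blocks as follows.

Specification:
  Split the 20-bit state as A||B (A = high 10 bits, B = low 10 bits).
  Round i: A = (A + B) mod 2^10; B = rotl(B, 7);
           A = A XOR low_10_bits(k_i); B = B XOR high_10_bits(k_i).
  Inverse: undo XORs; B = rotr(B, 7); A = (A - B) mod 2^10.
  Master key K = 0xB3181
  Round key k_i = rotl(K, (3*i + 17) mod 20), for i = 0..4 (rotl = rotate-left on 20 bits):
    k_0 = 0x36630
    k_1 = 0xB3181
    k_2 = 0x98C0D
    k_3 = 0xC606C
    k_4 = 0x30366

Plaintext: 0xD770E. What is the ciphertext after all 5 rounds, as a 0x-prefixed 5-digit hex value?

0x983ED

s_0 = plaintext = 0xD770E
s_1 = Round(s_0, k_0) = 0x16FB8
s_2 = Round(s_1, k_1) = 0x64ABB
s_3 = Round(s_2, k_2) = 0x103B4
s_4 = Round(s_3, k_3) = 0xE616E
s_5 = Round(s_4, k_4) = 0x983ED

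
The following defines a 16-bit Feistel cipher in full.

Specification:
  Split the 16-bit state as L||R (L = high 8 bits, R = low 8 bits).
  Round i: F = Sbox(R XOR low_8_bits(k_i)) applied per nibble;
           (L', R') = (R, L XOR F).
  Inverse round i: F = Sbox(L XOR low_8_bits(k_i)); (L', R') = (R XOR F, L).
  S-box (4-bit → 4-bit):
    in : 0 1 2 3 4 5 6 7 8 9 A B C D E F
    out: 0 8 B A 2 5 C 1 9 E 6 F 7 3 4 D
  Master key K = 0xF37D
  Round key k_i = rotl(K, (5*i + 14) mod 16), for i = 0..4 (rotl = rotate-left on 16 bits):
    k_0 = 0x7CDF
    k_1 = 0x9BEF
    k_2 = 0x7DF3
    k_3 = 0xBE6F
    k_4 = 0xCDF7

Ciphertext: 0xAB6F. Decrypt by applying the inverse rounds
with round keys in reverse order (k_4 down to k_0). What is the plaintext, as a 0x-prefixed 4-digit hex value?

0xB9C4

s_0 = ciphertext = 0xAB6F
s_1 = InvRound(s_0, k_4) = 0x38AB
s_2 = InvRound(s_1, k_3) = 0xFA38
s_3 = InvRound(s_2, k_2) = 0x36FA
s_4 = InvRound(s_3, k_1) = 0xC436
s_5 = InvRound(s_4, k_0) = 0xB9C4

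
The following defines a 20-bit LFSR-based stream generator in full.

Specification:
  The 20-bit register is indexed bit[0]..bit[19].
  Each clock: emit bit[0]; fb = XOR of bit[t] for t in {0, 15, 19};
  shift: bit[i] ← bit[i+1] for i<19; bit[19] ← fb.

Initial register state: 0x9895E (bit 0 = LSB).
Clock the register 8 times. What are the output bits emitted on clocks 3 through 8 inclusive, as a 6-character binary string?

111010

reg_0 = 0x9895E
clock 1: out=0, reg = 0x4C4AF
clock 2: out=1, reg = 0x26257
clock 3: out=1, reg = 0x9312B
clock 4: out=1, reg = 0x49895
clock 5: out=1, reg = 0x24C4A
clock 6: out=0, reg = 0x12625
clock 7: out=1, reg = 0x89312
clock 8: out=0, reg = 0x44989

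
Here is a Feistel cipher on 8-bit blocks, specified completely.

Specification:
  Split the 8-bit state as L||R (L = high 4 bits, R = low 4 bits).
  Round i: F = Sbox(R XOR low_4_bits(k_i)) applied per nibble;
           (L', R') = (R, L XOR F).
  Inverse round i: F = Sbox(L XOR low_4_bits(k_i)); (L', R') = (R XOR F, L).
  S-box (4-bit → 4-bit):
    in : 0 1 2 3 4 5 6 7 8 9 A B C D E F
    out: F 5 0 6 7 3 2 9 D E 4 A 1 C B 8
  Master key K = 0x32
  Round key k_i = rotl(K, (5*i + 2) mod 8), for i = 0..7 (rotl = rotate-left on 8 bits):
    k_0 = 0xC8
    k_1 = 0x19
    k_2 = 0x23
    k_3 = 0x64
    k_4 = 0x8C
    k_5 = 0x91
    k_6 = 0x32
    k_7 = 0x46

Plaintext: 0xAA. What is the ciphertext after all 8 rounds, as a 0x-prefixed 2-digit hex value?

s_0 = plaintext = 0xAA
s_1 = Round(s_0, k_0) = 0xAA
s_2 = Round(s_1, k_1) = 0xAC
s_3 = Round(s_2, k_2) = 0xC2
s_4 = Round(s_3, k_3) = 0x2E
s_5 = Round(s_4, k_4) = 0xE2
s_6 = Round(s_5, k_5) = 0x28
s_7 = Round(s_6, k_6) = 0x86
s_8 = Round(s_7, k_7) = 0x67

0x67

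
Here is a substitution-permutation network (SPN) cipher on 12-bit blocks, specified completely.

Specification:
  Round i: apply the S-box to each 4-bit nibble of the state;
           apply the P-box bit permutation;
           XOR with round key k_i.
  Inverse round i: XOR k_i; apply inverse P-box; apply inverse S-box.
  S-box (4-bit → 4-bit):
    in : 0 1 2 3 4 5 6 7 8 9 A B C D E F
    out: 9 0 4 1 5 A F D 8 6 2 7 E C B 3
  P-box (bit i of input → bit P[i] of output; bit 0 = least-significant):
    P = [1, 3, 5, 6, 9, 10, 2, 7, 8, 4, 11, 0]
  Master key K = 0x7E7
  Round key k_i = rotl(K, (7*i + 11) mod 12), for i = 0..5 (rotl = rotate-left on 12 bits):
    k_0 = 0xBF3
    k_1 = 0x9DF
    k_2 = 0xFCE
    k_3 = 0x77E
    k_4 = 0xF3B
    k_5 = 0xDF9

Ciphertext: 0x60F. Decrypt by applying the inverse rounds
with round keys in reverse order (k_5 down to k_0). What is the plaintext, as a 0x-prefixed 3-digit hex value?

0x6D4

s_0 = ciphertext = 0x60F
s_1 = InvRound(s_0, k_5) = 0xB77
s_2 = InvRound(s_1, k_4) = 0x195
s_3 = InvRound(s_2, k_3) = 0x8E6
s_4 = InvRound(s_3, k_2) = 0x3F9
s_5 = InvRound(s_4, k_1) = 0x244
s_6 = InvRound(s_5, k_0) = 0x6D4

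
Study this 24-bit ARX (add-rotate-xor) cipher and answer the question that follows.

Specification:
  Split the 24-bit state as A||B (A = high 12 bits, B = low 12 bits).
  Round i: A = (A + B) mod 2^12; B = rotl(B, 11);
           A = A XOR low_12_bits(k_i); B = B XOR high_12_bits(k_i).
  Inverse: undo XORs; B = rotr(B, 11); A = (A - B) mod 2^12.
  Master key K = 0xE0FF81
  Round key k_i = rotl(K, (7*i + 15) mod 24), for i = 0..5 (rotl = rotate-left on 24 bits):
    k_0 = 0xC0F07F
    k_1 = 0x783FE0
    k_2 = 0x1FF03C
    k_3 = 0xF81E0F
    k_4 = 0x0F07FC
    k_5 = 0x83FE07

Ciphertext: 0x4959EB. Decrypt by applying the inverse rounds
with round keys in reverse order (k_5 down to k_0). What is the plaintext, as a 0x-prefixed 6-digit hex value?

s_0 = ciphertext = 0x4959EB
s_1 = InvRound(s_0, k_5) = 0x6EA3A8
s_2 = InvRound(s_1, k_4) = 0xA666B0
s_3 = InvRound(s_2, k_3) = 0x206263
s_4 = InvRound(s_3, k_2) = 0xB02738
s_5 = InvRound(s_4, k_1) = 0x36C176
s_6 = InvRound(s_5, k_0) = 0x820AF3

0x820AF3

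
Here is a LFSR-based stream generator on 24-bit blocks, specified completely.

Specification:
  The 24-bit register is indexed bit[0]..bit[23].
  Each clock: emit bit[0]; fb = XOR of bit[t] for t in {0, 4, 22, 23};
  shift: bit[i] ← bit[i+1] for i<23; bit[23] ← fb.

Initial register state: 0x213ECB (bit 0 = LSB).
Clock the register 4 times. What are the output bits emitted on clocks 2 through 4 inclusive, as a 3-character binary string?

101

reg_0 = 0x213ECB
clock 1: out=1, reg = 0x909F65
clock 2: out=1, reg = 0x484FB2
clock 3: out=0, reg = 0x2427D9
clock 4: out=1, reg = 0x1213EC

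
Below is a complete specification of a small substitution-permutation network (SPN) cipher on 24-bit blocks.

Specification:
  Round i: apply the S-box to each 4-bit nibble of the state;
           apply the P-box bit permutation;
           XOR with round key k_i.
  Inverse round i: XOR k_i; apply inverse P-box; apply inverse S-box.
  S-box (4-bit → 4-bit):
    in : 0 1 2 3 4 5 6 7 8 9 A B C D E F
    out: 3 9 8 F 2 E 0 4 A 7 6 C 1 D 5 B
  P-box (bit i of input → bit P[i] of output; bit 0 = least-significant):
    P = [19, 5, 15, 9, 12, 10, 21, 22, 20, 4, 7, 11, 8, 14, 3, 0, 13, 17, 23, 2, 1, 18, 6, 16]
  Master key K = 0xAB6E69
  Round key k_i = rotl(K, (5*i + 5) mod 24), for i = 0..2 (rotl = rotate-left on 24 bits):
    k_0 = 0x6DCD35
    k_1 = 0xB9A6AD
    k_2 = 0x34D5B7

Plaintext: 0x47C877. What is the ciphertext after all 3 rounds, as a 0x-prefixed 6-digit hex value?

s_0 = plaintext = 0x47C877
s_1 = Round(s_0, k_0) = 0xC94425
s_2 = Round(s_1, k_1) = 0x7B449F
s_3 = Round(s_2, k_2) = 0x9C83C3

0x9C83C3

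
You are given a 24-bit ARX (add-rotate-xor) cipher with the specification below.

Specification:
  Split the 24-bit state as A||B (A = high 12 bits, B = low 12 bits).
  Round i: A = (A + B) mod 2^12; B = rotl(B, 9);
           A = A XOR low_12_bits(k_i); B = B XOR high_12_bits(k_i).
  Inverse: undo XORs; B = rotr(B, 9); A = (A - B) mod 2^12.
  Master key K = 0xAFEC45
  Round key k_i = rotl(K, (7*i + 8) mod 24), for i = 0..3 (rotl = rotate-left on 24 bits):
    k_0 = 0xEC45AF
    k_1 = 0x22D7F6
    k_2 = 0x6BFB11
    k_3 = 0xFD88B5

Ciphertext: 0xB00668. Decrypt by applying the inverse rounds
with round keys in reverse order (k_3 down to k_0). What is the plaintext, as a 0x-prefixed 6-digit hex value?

s_0 = ciphertext = 0xB00668
s_1 = InvRound(s_0, k_3) = 0x631D84
s_2 = InvRound(s_1, k_2) = 0x3439DD
s_3 = InvRound(s_2, k_1) = 0x530F85
s_4 = InvRound(s_3, k_0) = 0x697A08

0x697A08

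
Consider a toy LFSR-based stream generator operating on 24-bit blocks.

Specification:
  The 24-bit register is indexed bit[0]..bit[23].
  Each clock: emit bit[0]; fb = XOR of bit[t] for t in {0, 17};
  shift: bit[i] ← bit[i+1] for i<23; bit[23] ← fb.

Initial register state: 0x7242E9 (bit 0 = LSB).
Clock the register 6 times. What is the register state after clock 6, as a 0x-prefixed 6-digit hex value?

0x41C90B

reg_0 = 0x7242E9
clock 1: out=1, reg = 0x392174
clock 2: out=0, reg = 0x1C90BA
clock 3: out=0, reg = 0x0E485D
clock 4: out=1, reg = 0x07242E
clock 5: out=0, reg = 0x839217
clock 6: out=1, reg = 0x41C90B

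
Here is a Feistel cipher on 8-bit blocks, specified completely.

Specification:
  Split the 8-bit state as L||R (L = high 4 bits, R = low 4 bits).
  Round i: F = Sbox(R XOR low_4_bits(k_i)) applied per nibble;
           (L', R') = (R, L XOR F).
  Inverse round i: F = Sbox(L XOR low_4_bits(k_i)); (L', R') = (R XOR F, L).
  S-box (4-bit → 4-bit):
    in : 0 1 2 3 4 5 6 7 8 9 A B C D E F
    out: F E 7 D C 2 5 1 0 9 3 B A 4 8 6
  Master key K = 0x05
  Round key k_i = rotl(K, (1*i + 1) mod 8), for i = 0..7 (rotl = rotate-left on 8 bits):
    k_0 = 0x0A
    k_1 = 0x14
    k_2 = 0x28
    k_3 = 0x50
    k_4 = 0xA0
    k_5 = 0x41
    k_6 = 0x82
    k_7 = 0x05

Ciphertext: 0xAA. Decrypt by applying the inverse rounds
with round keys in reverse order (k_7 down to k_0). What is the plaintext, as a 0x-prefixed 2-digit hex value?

0xC9

s_0 = ciphertext = 0xAA
s_1 = InvRound(s_0, k_7) = 0xCA
s_2 = InvRound(s_1, k_6) = 0x2C
s_3 = InvRound(s_2, k_5) = 0x12
s_4 = InvRound(s_3, k_4) = 0xC1
s_5 = InvRound(s_4, k_3) = 0xBC
s_6 = InvRound(s_5, k_2) = 0x1B
s_7 = InvRound(s_6, k_1) = 0x91
s_8 = InvRound(s_7, k_0) = 0xC9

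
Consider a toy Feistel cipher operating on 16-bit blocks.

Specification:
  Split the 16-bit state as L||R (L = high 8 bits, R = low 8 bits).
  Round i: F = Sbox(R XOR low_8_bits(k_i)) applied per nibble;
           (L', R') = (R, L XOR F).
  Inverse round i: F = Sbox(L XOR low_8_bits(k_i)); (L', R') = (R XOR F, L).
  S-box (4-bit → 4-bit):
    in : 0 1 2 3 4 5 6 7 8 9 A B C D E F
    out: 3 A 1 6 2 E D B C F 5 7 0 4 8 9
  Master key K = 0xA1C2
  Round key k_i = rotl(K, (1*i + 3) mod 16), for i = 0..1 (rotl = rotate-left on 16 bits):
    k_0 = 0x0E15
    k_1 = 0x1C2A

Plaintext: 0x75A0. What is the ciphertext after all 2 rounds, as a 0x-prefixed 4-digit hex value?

s_0 = plaintext = 0x75A0
s_1 = Round(s_0, k_0) = 0xA00B
s_2 = Round(s_1, k_1) = 0x0BBA

0x0BBA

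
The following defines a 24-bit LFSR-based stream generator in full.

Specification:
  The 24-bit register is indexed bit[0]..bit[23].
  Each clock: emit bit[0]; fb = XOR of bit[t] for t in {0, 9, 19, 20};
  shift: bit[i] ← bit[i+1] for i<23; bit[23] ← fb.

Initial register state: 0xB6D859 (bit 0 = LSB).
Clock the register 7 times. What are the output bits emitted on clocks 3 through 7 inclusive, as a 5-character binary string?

reg_0 = 0xB6D859
clock 1: out=1, reg = 0x5B6C2C
clock 2: out=0, reg = 0x2DB616
clock 3: out=0, reg = 0x16DB0B
clock 4: out=1, reg = 0x8B6D85
clock 5: out=1, reg = 0x45B6C2
clock 6: out=0, reg = 0xA2DB61
clock 7: out=1, reg = 0x516DB0

01101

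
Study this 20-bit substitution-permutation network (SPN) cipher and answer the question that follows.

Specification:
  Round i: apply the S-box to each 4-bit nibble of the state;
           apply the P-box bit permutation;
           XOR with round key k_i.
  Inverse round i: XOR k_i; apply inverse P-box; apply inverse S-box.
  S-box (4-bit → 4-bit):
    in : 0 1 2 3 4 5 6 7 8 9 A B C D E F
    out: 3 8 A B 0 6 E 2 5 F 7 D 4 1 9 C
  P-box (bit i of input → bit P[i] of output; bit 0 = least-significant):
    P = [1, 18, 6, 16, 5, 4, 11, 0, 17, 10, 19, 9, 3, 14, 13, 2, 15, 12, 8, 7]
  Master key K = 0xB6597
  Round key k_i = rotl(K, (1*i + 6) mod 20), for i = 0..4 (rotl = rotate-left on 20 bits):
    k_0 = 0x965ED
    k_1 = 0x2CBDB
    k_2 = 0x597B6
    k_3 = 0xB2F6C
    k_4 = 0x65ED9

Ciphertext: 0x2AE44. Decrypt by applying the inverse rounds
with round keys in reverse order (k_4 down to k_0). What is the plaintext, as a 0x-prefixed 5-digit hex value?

0xEB773

s_0 = ciphertext = 0x2AE44
s_1 = InvRound(s_0, k_4) = 0x39427
s_2 = InvRound(s_1, k_3) = 0xA8FF8
s_3 = InvRound(s_2, k_2) = 0x7E8C9
s_4 = InvRound(s_3, k_1) = 0xCC173
s_5 = InvRound(s_4, k_0) = 0xEB773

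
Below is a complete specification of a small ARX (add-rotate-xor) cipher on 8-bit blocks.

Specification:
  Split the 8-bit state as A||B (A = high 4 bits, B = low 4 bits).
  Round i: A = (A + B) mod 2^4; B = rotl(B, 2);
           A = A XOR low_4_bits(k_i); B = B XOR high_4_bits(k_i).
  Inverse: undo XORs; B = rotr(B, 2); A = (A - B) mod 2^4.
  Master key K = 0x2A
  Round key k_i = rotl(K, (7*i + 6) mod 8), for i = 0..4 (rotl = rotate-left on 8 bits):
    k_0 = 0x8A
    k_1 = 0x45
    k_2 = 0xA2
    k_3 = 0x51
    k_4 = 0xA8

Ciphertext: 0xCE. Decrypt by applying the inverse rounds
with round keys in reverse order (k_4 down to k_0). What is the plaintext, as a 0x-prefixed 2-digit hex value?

s_0 = ciphertext = 0xCE
s_1 = InvRound(s_0, k_4) = 0x31
s_2 = InvRound(s_1, k_3) = 0x11
s_3 = InvRound(s_2, k_2) = 0x5E
s_4 = InvRound(s_3, k_1) = 0x6A
s_5 = InvRound(s_4, k_0) = 0x48

0x48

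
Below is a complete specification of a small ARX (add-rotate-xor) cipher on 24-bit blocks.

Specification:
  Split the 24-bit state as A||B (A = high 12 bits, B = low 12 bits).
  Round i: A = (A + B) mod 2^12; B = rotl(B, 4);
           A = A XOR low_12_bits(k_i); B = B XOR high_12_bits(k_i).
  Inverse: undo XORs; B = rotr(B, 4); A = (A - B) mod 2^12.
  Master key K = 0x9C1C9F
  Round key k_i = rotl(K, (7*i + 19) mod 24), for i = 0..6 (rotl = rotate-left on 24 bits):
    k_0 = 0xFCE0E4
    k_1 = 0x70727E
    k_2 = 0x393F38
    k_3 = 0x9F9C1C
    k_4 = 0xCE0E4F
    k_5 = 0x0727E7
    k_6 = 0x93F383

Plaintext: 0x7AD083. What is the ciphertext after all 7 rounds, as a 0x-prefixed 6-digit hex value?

0xA9AE95

s_0 = plaintext = 0x7AD083
s_1 = Round(s_0, k_0) = 0x8D47FE
s_2 = Round(s_1, k_1) = 0x2AC8E0
s_3 = Round(s_2, k_2) = 0x4B4D9B
s_4 = Round(s_3, k_3) = 0xE53044
s_5 = Round(s_4, k_4) = 0x0D88A0
s_6 = Round(s_5, k_5) = 0xE9FA7A
s_7 = Round(s_6, k_6) = 0xA9AE95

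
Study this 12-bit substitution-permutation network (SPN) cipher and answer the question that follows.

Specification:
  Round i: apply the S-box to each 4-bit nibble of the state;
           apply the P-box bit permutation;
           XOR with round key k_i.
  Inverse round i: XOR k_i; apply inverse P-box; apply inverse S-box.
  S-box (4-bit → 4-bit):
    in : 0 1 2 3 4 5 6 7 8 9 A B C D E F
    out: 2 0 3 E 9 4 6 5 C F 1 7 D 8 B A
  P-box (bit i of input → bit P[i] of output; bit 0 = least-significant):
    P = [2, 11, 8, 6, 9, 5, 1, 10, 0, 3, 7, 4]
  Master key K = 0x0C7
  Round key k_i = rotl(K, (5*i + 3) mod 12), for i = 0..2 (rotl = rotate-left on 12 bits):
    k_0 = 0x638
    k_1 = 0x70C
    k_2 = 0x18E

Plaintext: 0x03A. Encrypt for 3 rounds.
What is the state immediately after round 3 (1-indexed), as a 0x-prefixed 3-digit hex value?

s_0 = plaintext = 0x03A
s_1 = Round(s_0, k_0) = 0x216
s_2 = Round(s_1, k_1) = 0xE05
s_3 = Round(s_2, k_2) = 0x0B7

0x0B7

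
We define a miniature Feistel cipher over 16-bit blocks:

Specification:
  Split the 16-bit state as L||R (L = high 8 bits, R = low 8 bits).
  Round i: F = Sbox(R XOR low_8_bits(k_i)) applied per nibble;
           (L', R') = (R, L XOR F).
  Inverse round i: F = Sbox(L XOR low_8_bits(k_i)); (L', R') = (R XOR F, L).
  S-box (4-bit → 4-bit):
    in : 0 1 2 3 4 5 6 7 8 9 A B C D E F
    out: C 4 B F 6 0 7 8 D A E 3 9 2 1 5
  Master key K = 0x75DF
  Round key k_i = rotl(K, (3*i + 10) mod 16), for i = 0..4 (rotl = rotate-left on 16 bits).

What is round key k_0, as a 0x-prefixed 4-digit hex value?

K = 0x75DF
k_0 = rotl(K, (3*0+10) mod 16) = rotl(K, 10) = 0x7DD7

0x7DD7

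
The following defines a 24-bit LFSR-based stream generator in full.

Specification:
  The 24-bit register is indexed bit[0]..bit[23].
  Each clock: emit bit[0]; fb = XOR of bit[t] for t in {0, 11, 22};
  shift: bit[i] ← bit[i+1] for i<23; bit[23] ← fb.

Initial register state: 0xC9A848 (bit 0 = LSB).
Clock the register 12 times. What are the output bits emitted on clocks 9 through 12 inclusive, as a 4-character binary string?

0001

reg_0 = 0xC9A848
clock 1: out=0, reg = 0x64D424
clock 2: out=0, reg = 0xB26A12
clock 3: out=0, reg = 0xD93509
clock 4: out=1, reg = 0x6C9A84
clock 5: out=0, reg = 0x364D42
clock 6: out=0, reg = 0x9B26A1
clock 7: out=1, reg = 0xCD9350
clock 8: out=0, reg = 0xE6C9A8
clock 9: out=0, reg = 0x7364D4
clock 10: out=0, reg = 0xB9B26A
clock 11: out=0, reg = 0x5CD935
clock 12: out=1, reg = 0xAE6C9A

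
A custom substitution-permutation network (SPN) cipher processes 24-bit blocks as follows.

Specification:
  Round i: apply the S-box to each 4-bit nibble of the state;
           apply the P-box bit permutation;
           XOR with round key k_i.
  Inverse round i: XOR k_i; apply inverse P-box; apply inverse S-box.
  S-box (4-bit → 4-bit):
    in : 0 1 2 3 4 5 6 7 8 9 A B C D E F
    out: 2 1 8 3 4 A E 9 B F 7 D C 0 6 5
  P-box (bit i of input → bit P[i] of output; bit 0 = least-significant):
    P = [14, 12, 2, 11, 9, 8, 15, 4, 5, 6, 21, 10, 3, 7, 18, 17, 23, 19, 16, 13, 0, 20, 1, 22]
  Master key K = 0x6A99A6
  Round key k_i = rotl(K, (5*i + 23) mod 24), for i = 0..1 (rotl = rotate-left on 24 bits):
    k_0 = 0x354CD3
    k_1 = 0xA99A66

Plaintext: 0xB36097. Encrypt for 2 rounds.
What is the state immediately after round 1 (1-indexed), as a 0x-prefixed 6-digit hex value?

0xFB8700

s_0 = plaintext = 0xB36097
s_1 = Round(s_0, k_0) = 0xFB8700
s_2 = Round(s_1, k_1) = 0x2AAFCD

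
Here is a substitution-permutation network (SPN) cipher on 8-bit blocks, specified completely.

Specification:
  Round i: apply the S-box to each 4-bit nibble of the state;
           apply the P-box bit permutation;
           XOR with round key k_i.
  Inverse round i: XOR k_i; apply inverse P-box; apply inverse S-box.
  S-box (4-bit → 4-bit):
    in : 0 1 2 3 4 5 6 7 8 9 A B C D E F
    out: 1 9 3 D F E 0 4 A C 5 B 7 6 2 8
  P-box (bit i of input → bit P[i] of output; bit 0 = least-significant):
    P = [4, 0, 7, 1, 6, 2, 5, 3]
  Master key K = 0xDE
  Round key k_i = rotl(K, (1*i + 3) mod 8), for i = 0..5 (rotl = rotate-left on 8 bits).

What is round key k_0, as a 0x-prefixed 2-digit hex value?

K = 0xDE
k_0 = rotl(K, (1*0+3) mod 8) = rotl(K, 3) = 0xF6

0xF6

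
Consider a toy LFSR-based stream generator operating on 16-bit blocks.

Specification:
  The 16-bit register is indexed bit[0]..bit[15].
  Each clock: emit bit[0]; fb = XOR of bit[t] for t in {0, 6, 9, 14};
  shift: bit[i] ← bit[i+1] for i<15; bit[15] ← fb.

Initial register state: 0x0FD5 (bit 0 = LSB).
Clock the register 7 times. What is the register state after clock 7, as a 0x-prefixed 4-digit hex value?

reg_0 = 0x0FD5
clock 1: out=1, reg = 0x87EA
clock 2: out=0, reg = 0x43F5
clock 3: out=1, reg = 0x21FA
clock 4: out=0, reg = 0x90FD
clock 5: out=1, reg = 0x487E
clock 6: out=0, reg = 0x243F
clock 7: out=1, reg = 0x921F

0x921F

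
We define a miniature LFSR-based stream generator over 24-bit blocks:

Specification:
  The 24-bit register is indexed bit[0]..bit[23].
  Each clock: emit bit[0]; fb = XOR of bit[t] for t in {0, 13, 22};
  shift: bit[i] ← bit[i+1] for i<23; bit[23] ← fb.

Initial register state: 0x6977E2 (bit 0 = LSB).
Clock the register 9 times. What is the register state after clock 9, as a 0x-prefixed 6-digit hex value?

0x4434BB

reg_0 = 0x6977E2
clock 1: out=0, reg = 0x34BBF1
clock 2: out=1, reg = 0x1A5DF8
clock 3: out=0, reg = 0x0D2EFC
clock 4: out=0, reg = 0x86977E
clock 5: out=0, reg = 0x434BBF
clock 6: out=1, reg = 0x21A5DF
clock 7: out=1, reg = 0x10D2EF
clock 8: out=1, reg = 0x886977
clock 9: out=1, reg = 0x4434BB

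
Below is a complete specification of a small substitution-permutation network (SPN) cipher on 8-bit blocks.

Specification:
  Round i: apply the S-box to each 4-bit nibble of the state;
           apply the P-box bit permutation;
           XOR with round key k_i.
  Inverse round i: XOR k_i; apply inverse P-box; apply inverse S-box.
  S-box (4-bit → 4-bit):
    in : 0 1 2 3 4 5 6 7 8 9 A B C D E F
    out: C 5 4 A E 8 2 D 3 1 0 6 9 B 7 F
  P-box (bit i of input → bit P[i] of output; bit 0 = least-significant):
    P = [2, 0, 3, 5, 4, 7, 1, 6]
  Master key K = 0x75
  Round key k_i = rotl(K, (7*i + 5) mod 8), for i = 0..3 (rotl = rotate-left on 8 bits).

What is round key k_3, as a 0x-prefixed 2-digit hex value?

0xD5

K = 0x75
k_0 = rotl(K, (7*0+5) mod 8) = rotl(K, 5) = 0xAE
k_1 = rotl(K, (7*1+5) mod 8) = rotl(K, 4) = 0x57
k_2 = rotl(K, (7*2+5) mod 8) = rotl(K, 3) = 0xAB
k_3 = rotl(K, (7*3+5) mod 8) = rotl(K, 2) = 0xD5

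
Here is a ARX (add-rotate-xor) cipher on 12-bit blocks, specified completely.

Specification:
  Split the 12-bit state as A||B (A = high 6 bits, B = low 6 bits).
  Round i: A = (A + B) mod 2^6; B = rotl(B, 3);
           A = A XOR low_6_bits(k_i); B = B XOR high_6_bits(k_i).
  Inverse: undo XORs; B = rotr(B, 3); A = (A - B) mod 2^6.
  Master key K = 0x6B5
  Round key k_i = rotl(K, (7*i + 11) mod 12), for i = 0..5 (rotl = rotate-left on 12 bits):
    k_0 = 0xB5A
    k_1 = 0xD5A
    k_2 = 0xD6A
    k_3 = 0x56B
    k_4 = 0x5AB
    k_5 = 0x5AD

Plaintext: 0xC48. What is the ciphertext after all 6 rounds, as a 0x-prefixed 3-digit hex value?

s_0 = plaintext = 0xC48
s_1 = Round(s_0, k_0) = 0x8EC
s_2 = Round(s_1, k_1) = 0x550
s_3 = Round(s_2, k_2) = 0x3F7
s_4 = Round(s_3, k_3) = 0xB6B
s_5 = Round(s_4, k_4) = 0xCCB
s_6 = Round(s_5, k_5) = 0x4CF

0x4CF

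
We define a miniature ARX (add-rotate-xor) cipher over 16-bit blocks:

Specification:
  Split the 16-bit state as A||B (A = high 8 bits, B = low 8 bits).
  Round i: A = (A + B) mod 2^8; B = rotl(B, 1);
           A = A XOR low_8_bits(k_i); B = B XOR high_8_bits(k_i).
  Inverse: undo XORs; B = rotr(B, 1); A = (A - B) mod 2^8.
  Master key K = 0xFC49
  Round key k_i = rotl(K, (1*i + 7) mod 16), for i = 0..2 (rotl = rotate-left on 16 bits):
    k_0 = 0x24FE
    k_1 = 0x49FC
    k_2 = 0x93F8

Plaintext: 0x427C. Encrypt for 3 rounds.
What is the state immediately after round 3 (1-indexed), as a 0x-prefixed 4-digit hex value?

0x2872

s_0 = plaintext = 0x427C
s_1 = Round(s_0, k_0) = 0x40DC
s_2 = Round(s_1, k_1) = 0xE0F0
s_3 = Round(s_2, k_2) = 0x2872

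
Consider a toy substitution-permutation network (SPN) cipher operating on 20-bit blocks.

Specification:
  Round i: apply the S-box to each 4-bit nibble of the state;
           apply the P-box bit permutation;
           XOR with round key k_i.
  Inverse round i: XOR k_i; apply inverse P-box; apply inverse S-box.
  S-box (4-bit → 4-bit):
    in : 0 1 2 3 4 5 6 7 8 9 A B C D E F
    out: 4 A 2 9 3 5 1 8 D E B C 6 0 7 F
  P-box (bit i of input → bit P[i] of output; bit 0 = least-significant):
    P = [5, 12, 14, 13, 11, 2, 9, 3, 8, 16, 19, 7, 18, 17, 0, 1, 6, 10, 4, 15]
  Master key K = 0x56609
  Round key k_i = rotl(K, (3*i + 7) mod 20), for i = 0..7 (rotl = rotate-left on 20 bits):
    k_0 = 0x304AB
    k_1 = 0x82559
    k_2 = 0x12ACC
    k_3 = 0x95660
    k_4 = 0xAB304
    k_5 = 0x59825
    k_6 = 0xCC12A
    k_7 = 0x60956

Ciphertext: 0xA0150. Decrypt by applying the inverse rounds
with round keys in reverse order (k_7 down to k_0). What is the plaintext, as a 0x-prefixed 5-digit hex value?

s_0 = ciphertext = 0xA0150
s_1 = InvRound(s_0, k_7) = 0xD304D
s_2 = InvRound(s_1, k_6) = 0x3B42F
s_3 = InvRound(s_2, k_5) = 0x2AD37
s_4 = InvRound(s_3, k_4) = 0xCB054
s_5 = InvRound(s_4, k_3) = 0x962C8
s_6 = InvRound(s_5, k_2) = 0xDD040
s_7 = InvRound(s_6, k_1) = 0x95479
s_8 = InvRound(s_7, k_0) = 0x51BDC

0x51BDC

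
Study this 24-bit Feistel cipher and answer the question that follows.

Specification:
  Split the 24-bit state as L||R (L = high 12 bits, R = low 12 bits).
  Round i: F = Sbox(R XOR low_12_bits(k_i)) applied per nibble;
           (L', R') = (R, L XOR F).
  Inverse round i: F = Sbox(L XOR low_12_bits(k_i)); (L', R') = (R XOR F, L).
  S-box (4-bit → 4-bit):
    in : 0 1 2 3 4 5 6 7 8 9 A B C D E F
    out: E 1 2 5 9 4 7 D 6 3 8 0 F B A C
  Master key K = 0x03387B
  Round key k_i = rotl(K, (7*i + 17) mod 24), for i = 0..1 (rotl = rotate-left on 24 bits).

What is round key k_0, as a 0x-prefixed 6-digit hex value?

K = 0x03387B
k_0 = rotl(K, (7*0+17) mod 24) = rotl(K, 17) = 0xF60670

0xF60670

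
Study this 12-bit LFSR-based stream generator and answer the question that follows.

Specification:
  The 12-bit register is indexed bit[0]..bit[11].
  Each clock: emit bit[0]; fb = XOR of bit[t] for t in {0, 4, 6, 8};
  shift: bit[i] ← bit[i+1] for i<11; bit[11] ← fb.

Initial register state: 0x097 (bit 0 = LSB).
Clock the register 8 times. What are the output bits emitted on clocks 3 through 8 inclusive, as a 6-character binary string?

reg_0 = 0x097
clock 1: out=1, reg = 0x04B
clock 2: out=1, reg = 0x025
clock 3: out=1, reg = 0x812
clock 4: out=0, reg = 0xC09
clock 5: out=1, reg = 0xE04
clock 6: out=0, reg = 0x702
clock 7: out=0, reg = 0xB81
clock 8: out=1, reg = 0x5C0

101001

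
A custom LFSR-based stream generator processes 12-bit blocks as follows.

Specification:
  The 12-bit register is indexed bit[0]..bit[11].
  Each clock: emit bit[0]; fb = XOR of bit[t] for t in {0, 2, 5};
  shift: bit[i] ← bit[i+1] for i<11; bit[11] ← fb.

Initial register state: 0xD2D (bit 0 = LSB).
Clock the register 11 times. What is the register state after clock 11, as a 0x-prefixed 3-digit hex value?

0xB1F

reg_0 = 0xD2D
clock 1: out=1, reg = 0xE96
clock 2: out=0, reg = 0xF4B
clock 3: out=1, reg = 0xFA5
clock 4: out=1, reg = 0xFD2
clock 5: out=0, reg = 0x7E9
clock 6: out=1, reg = 0x3F4
clock 7: out=0, reg = 0x1FA
clock 8: out=0, reg = 0x8FD
clock 9: out=1, reg = 0xC7E
clock 10: out=0, reg = 0x63F
clock 11: out=1, reg = 0xB1F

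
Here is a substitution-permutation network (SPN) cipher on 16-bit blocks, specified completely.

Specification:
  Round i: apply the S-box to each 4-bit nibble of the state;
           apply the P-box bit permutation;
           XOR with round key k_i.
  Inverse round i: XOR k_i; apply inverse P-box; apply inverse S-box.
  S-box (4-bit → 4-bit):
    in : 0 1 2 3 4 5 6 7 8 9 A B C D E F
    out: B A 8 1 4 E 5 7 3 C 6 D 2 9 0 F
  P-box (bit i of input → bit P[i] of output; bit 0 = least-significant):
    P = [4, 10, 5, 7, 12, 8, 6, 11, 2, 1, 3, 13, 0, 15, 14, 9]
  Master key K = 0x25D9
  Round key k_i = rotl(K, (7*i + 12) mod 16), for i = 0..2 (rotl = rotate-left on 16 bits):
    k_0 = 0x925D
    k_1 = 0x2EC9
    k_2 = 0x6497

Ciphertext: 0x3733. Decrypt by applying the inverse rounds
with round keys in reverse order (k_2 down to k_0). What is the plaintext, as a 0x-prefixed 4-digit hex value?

0x6E39

s_0 = ciphertext = 0x3733
s_1 = InvRound(s_0, k_2) = 0x9389
s_2 = InvRound(s_1, k_1) = 0xC2FC
s_3 = InvRound(s_2, k_0) = 0x6E39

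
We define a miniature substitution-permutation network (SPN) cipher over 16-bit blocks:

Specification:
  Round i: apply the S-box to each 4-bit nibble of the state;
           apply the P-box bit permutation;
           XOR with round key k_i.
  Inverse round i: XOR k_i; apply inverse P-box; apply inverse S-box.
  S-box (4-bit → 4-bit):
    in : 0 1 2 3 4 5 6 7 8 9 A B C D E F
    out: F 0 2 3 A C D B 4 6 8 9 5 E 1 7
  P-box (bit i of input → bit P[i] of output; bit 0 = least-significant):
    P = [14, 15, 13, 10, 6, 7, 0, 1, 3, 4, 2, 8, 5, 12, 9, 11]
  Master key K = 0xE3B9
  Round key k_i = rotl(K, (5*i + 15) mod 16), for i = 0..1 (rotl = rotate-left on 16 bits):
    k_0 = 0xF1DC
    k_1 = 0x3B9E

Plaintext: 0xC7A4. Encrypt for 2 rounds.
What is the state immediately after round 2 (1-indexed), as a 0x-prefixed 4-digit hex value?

0x46F2

s_0 = plaintext = 0xC7A4
s_1 = Round(s_0, k_0) = 0x76E6
s_2 = Round(s_1, k_1) = 0x46F2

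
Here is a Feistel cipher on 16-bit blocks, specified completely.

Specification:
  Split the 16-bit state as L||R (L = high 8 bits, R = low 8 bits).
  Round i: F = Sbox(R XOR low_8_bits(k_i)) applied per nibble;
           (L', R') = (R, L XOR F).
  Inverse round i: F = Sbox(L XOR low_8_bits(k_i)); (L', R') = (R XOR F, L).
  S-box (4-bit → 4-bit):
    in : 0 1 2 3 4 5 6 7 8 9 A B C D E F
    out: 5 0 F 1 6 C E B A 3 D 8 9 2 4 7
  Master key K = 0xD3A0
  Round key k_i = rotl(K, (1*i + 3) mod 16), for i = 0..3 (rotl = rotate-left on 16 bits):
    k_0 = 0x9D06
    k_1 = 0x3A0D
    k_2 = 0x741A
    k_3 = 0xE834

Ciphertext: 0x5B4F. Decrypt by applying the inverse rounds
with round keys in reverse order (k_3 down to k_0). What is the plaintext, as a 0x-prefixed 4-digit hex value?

s_0 = ciphertext = 0x5B4F
s_1 = InvRound(s_0, k_3) = 0xA85B
s_2 = InvRound(s_1, k_2) = 0xD4A8
s_3 = InvRound(s_2, k_1) = 0x8BD4
s_4 = InvRound(s_3, k_0) = 0x768B

0x768B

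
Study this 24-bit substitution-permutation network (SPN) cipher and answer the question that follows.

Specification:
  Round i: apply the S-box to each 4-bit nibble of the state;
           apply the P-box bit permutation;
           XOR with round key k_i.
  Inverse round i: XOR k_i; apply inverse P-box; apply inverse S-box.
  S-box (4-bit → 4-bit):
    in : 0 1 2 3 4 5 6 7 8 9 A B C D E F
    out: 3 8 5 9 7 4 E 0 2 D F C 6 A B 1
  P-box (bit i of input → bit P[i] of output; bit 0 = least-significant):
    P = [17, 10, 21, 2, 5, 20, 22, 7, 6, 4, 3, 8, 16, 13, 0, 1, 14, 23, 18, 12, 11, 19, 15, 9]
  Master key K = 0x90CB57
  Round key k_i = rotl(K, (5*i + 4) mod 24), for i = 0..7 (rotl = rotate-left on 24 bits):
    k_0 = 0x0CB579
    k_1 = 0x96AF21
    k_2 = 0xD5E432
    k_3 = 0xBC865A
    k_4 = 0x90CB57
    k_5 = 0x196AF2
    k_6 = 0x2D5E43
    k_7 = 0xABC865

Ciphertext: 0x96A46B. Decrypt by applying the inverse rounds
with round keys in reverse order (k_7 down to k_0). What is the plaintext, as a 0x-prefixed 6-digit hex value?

s_0 = ciphertext = 0x96A46B
s_1 = InvRound(s_0, k_7) = 0x02E586
s_2 = InvRound(s_1, k_6) = 0xAB4319
s_3 = InvRound(s_2, k_5) = 0xF869E2
s_4 = InvRound(s_3, k_4) = 0x67C89B
s_5 = InvRound(s_4, k_3) = 0xE02F60
s_6 = InvRound(s_5, k_2) = 0x923E85
s_7 = InvRound(s_6, k_1) = 0x5B7131
s_8 = InvRound(s_7, k_0) = 0x52F2C0

0x52F2C0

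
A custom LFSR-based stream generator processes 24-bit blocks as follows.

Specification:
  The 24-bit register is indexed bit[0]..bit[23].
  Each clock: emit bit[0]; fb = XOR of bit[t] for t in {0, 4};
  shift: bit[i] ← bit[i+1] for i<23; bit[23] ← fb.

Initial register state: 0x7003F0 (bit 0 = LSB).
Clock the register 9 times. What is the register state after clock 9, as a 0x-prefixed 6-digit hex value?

reg_0 = 0x7003F0
clock 1: out=0, reg = 0xB801F8
clock 2: out=0, reg = 0xDC00FC
clock 3: out=0, reg = 0xEE007E
clock 4: out=0, reg = 0xF7003F
clock 5: out=1, reg = 0x7B801F
clock 6: out=1, reg = 0x3DC00F
clock 7: out=1, reg = 0x9EE007
clock 8: out=1, reg = 0xCF7003
clock 9: out=1, reg = 0xE7B801

0xE7B801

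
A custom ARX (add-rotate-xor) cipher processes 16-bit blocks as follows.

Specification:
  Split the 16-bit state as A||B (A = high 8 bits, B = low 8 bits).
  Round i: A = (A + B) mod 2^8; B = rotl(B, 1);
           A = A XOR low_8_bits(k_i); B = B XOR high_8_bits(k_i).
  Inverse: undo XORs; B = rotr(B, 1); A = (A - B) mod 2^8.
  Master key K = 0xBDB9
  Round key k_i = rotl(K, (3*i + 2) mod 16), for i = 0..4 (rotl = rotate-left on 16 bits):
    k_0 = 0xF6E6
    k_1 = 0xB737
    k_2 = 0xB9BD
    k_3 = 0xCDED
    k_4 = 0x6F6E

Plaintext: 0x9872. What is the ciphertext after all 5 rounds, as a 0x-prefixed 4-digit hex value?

s_0 = plaintext = 0x9872
s_1 = Round(s_0, k_0) = 0xEC12
s_2 = Round(s_1, k_1) = 0xC993
s_3 = Round(s_2, k_2) = 0xE19E
s_4 = Round(s_3, k_3) = 0x92F0
s_5 = Round(s_4, k_4) = 0xEC8E

0xEC8E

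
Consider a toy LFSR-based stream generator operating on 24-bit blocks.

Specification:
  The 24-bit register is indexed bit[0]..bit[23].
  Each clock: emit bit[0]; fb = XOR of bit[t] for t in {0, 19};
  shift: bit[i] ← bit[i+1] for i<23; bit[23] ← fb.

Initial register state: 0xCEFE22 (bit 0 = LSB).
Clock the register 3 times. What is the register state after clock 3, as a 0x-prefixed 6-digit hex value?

0x79DFC4

reg_0 = 0xCEFE22
clock 1: out=0, reg = 0xE77F11
clock 2: out=1, reg = 0xF3BF88
clock 3: out=0, reg = 0x79DFC4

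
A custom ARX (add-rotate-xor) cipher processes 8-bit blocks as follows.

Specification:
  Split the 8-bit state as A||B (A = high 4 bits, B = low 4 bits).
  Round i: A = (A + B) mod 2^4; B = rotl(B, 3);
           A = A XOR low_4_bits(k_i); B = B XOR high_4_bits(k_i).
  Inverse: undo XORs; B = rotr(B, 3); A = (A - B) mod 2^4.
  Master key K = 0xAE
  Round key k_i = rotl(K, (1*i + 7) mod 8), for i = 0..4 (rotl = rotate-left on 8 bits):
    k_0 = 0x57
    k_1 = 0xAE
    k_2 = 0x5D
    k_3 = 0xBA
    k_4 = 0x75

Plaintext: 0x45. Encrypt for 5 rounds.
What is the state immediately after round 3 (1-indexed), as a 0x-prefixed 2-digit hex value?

0x5F

s_0 = plaintext = 0x45
s_1 = Round(s_0, k_0) = 0xEF
s_2 = Round(s_1, k_1) = 0x35
s_3 = Round(s_2, k_2) = 0x5F
s_4 = Round(s_3, k_3) = 0xE4
s_5 = Round(s_4, k_4) = 0x75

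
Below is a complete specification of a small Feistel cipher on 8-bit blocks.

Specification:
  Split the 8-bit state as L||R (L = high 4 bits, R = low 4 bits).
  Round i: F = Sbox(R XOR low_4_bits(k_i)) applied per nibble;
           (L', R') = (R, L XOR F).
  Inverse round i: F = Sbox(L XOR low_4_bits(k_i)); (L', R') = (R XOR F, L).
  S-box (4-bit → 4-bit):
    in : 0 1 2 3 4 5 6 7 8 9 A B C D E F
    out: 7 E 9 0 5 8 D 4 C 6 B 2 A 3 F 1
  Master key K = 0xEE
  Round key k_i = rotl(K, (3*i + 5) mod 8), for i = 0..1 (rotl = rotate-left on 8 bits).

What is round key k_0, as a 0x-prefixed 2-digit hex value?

0xDD

K = 0xEE
k_0 = rotl(K, (3*0+5) mod 8) = rotl(K, 5) = 0xDD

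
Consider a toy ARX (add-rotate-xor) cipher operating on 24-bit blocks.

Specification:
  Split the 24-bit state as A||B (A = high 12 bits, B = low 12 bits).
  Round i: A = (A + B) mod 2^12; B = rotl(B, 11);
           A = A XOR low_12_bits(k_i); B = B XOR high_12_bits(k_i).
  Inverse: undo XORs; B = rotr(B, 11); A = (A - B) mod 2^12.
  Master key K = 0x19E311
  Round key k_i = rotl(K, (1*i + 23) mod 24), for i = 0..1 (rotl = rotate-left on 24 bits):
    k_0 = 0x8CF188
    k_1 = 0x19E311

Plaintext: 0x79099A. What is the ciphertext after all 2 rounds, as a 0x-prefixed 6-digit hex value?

s_0 = plaintext = 0x79099A
s_1 = Round(s_0, k_0) = 0x0A2C02
s_2 = Round(s_1, k_1) = 0xFB579F

0xFB579F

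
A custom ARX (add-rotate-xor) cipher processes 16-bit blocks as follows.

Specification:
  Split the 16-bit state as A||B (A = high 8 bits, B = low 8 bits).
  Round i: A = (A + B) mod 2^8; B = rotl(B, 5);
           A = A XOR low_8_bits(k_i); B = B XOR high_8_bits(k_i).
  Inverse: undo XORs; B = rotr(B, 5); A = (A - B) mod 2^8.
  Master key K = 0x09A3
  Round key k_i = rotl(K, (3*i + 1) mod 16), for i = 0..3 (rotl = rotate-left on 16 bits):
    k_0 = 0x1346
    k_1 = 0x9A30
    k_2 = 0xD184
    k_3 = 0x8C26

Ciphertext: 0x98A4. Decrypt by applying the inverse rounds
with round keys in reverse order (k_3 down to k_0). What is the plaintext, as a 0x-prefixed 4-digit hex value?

0xF41F

s_0 = ciphertext = 0x98A4
s_1 = InvRound(s_0, k_3) = 0x7D41
s_2 = InvRound(s_1, k_2) = 0x7584
s_3 = InvRound(s_2, k_1) = 0x55F0
s_4 = InvRound(s_3, k_0) = 0xF41F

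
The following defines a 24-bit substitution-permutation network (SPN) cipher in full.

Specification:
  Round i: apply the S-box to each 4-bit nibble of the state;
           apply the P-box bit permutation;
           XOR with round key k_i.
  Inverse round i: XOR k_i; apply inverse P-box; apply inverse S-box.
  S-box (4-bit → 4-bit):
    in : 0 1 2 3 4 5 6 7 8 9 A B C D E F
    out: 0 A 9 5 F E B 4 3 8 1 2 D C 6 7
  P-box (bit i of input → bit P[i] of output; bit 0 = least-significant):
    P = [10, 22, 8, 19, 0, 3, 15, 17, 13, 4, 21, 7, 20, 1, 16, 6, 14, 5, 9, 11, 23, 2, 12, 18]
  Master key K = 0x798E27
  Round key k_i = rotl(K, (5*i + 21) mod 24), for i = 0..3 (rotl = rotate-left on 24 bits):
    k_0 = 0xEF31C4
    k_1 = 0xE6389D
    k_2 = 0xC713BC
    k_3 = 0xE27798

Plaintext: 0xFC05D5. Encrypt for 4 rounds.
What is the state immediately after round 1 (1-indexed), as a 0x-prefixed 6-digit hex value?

s_0 = plaintext = 0xFC05D5
s_1 = Round(s_0, k_0) = 0x05EA50
s_2 = Round(s_1, k_1) = 0xE592B7
s_3 = Round(s_2, k_2) = 0xC72850
s_4 = Round(s_3, k_3) = 0x74C5C0

0x05EA50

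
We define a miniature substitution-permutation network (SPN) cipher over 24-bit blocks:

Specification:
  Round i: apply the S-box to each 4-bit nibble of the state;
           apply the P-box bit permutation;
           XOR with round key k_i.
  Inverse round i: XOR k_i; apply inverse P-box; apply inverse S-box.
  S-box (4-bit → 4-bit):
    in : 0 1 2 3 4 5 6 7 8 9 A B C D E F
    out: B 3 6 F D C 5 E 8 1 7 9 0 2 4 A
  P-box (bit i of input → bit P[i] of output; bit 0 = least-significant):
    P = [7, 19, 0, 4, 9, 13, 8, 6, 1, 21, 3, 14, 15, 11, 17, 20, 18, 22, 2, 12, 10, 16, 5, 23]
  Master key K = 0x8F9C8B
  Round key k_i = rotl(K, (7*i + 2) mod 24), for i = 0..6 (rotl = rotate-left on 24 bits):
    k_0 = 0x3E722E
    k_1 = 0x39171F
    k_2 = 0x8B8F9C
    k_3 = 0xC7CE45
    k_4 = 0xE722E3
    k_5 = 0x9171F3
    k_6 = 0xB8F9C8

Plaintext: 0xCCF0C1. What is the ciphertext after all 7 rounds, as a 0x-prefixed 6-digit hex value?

s_0 = plaintext = 0xCCF0C1
s_1 = Round(s_0, k_0) = 0x063AAC
s_2 = Round(s_1, k_1) = 0x8EB811
s_3 = Round(s_2, k_2) = 0x136D18
s_4 = Round(s_3, k_3) = 0xA07851
s_5 = Round(s_4, k_4) = 0xB87F03
s_6 = Round(s_5, k_5) = 0x2B0F22
s_7 = Round(s_6, k_6) = 0x8500E9

0x8500E9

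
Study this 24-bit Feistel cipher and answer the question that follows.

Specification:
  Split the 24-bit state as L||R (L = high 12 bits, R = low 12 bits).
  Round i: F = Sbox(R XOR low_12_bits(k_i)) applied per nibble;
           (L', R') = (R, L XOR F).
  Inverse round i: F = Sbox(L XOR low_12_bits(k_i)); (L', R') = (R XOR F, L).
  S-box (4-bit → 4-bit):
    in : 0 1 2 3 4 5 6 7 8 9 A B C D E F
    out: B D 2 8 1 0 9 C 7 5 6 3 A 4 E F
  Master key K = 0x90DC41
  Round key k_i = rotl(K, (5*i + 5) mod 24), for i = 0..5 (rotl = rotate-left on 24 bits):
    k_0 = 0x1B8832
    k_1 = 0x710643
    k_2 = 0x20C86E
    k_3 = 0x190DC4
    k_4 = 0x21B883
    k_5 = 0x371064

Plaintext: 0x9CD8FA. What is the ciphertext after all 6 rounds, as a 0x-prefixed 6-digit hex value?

s_0 = plaintext = 0x9CD8FA
s_1 = Round(s_0, k_0) = 0x8FA26A
s_2 = Round(s_1, k_1) = 0x26A9DF
s_3 = Round(s_2, k_2) = 0x9DFF57
s_4 = Round(s_3, k_3) = 0xF57B87
s_5 = Round(s_4, k_4) = 0xB877E6
s_6 = Round(s_5, k_5) = 0x7E67F5

0x7E67F5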